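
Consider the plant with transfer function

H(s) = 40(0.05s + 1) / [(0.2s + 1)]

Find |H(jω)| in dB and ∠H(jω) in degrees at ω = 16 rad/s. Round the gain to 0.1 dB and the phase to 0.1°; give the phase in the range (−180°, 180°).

23.7 dB, -34.0°

At ω = 16 rad/s:
zero (1 + j16·0.05) = 1 + j0.8 → |·| ≈ 1.2806, ∠ ≈ 38.66°
pole (1 + j16·0.2) = 1 + j3.2 → |·| ≈ 3.3526, ∠ ≈ 72.65°
|H| = 40 · 1.2806 / (3.3526) ≈ 15.279
Gain = 20 log₁₀(15.279) ≈ 23.68 dB
∠H = (38.66°) − (72.65°) = -33.99°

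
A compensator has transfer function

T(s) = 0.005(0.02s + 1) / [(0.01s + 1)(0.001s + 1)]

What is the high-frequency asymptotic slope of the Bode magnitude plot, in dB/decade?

Each pole contributes −20 dB/decade at high frequency; each zero contributes +20 dB/decade.
Net: 1 zero(s) − 2 pole(s) → -20 dB/decade.

-20 dB/decade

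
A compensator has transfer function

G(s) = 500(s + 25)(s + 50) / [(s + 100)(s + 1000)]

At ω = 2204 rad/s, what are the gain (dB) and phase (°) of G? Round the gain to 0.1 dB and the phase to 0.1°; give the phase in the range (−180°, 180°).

At s = jω = j2204:
zero (s+25): 25 + j2204 → |·| = √(25²+2204²) = √4858241 ≈ 2204.1, ∠ = arctan(2204/25) ≈ 89.35°
zero (s+50): 50 + j2204 → |·| = √(50²+2204²) = √4860116 ≈ 2204.6, ∠ = arctan(2204/50) ≈ 88.70°
pole (s+100): 100 + j2204 → |·| = √(100²+2204²) = √4867616 ≈ 2206.3, ∠ = arctan(2204/100) ≈ 87.40°
pole (s+1000): 1000 + j2204 → |·| = √(1000²+2204²) = √5857616 ≈ 2420.3, ∠ = arctan(2204/1000) ≈ 65.60°
|G| = 500 · 4.8592e+06 / 5.3399e+06 ≈ 454.99
Gain = 20 log₁₀(454.99) ≈ 53.16 dB
∠G = 178.05° − 153.00° = 25.05°

53.2 dB, 25.1°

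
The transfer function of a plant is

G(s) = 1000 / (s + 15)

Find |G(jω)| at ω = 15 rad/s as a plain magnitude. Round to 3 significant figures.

47.1

Substitute s = j15:
Numerator: 1000 = 1000 + j0
Denominator: (j15) + 15 = 15 + j15
|N| = √(1000² + 0²) ≈ 1000, ∠N ≈ 0.00°
|D| = √(15² + 15²) ≈ 21.213, ∠D ≈ 45.00°
|G| = 1000 / 21.213 ≈ 47.141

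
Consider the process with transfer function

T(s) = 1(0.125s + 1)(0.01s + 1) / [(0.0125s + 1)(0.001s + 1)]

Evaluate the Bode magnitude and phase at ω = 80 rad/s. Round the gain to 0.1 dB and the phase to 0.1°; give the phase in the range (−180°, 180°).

At ω = 80 rad/s:
zero (1 + j80·0.125) = 1 + j10 → |·| ≈ 10.05, ∠ ≈ 84.29°
zero (1 + j80·0.01) = 1 + j0.8 → |·| ≈ 1.2806, ∠ ≈ 38.66°
pole (1 + j80·0.0125) = 1 + j1 → |·| ≈ 1.4142, ∠ ≈ 45.00°
pole (1 + j80·0.001) = 1 + j0.08 → |·| ≈ 1.0032, ∠ ≈ 4.57°
|T| = 1 · 10.05 · 1.2806 / (1.4142 · 1.0032) ≈ 9.0715
Gain = 20 log₁₀(9.0715) ≈ 19.15 dB
∠T = (84.29° + 38.66°) − (45.00° + 4.57°) = 73.38°

19.2 dB, 73.4°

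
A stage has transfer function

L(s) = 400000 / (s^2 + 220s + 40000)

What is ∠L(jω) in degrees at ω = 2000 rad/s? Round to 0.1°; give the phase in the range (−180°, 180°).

-173.7°

At s = jω = j2000:
quadratic: (j2000)² + 220·j2000 + 40000 = -3960000 + j440000 → |·| ≈ 3.9844e+06, ∠ ≈ 173.66°
∠L = 0.00° − 173.66° = -173.66°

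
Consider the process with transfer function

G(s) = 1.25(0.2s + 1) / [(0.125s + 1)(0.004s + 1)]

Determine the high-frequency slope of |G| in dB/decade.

-20 dB/decade

Each pole contributes −20 dB/decade at high frequency; each zero contributes +20 dB/decade.
Net: 1 zero(s) − 2 pole(s) → -20 dB/decade.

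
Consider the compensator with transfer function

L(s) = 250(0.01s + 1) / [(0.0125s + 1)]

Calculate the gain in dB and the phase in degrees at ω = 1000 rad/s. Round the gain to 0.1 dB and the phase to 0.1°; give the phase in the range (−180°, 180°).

46.0 dB, -1.1°

At ω = 1000 rad/s:
zero (1 + j1000·0.01) = 1 + j10 → |·| ≈ 10.05, ∠ ≈ 84.29°
pole (1 + j1000·0.0125) = 1 + j12.5 → |·| ≈ 12.54, ∠ ≈ 85.43°
|L| = 250 · 10.05 / (12.54) ≈ 200.36
Gain = 20 log₁₀(200.36) ≈ 46.04 dB
∠L = (84.29°) − (85.43°) = -1.14°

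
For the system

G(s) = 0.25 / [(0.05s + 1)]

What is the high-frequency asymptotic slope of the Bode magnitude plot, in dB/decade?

Each pole contributes −20 dB/decade at high frequency; each zero contributes +20 dB/decade.
Net: 0 zero(s) − 1 pole(s) → -20 dB/decade.

-20 dB/decade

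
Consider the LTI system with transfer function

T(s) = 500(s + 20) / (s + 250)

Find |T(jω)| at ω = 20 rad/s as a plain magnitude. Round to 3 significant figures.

56.4

At s = jω = j20:
zero (s+20): 20 + j20 → |·| = √(20²+20²) = √800 ≈ 28.284, ∠ = arctan(20/20) ≈ 45.00°
pole (s+250): 250 + j20 → |·| = √(250²+20²) = √62900 ≈ 250.8, ∠ = arctan(20/250) ≈ 4.57°
|T| = 500 · 28.284 / 250.8 ≈ 56.388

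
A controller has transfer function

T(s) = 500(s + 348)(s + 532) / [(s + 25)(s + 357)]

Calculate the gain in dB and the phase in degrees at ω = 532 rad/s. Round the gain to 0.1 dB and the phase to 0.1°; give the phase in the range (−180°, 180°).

56.9 dB, -41.6°

At s = jω = j532:
zero (s+348): 348 + j532 → |·| = √(348²+532²) = √404128 ≈ 635.71, ∠ = arctan(532/348) ≈ 56.81°
zero (s+532): 532 + j532 → |·| = √(532²+532²) = √566048 ≈ 752.36, ∠ = arctan(532/532) ≈ 45.00°
pole (s+25): 25 + j532 → |·| = √(25²+532²) = √283649 ≈ 532.59, ∠ = arctan(532/25) ≈ 87.31°
pole (s+357): 357 + j532 → |·| = √(357²+532²) = √410473 ≈ 640.68, ∠ = arctan(532/357) ≈ 56.14°
|T| = 500 · 4.7828e+05 / 3.4122e+05 ≈ 700.84
Gain = 20 log₁₀(700.84) ≈ 56.91 dB
∠T = 101.81° − 143.45° = -41.64°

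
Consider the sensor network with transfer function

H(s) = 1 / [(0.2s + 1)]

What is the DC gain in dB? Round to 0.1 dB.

0.0 dB

H(0) = 1 · 1 / 1 = 1
20 log₁₀(1) ≈ 0.00 dB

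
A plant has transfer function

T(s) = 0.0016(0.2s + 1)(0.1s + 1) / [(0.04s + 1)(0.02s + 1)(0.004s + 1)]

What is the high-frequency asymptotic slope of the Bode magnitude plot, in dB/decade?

-20 dB/decade

Each pole contributes −20 dB/decade at high frequency; each zero contributes +20 dB/decade.
Net: 2 zero(s) − 3 pole(s) → -20 dB/decade.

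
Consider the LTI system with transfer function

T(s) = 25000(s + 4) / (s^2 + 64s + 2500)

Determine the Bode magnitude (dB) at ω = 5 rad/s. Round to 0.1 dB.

36.1 dB

At s = jω = j5:
zero (s+4): 4 + j5 → |·| = √(4²+5²) = √41 ≈ 6.4031, ∠ = arctan(5/4) ≈ 51.34°
quadratic: (j5)² + 64·j5 + 2500 = 2475 + j320 → |·| ≈ 2495.6, ∠ ≈ 7.37°
|T| = 25000 · 6.4031 / 2495.6 ≈ 64.144
Gain = 20 log₁₀(64.144) ≈ 36.14 dB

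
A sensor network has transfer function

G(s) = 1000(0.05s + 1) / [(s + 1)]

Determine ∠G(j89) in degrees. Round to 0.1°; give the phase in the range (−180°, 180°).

-12.0°

At ω = 89 rad/s:
zero (1 + j89·0.05) = 1 + j4.45 → |·| ≈ 4.561, ∠ ≈ 77.33°
pole (1 + j89·1) = 1 + j89 → |·| ≈ 89.006, ∠ ≈ 89.36°
∠G = (77.33°) − (89.36°) = -12.03°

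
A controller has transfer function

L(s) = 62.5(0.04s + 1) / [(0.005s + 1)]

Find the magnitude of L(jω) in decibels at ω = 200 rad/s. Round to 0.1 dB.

51.0 dB

At ω = 200 rad/s:
zero (1 + j200·0.04) = 1 + j8 → |·| ≈ 8.0623, ∠ ≈ 82.87°
pole (1 + j200·0.005) = 1 + j1 → |·| ≈ 1.4142, ∠ ≈ 45.00°
|L| = 62.5 · 8.0623 / (1.4142) ≈ 356.31
Gain = 20 log₁₀(356.31) ≈ 51.04 dB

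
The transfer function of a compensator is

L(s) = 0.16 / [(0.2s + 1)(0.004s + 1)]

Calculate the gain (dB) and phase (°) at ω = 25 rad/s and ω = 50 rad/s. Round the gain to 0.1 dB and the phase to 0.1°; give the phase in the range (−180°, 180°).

At ω = 25 rad/s:
pole (1 + j25·0.2) = 1 + j5 → |·| ≈ 5.099, ∠ ≈ 78.69°
pole (1 + j25·0.004) = 1 + j0.1 → |·| ≈ 1.005, ∠ ≈ 5.71°
|L| = 0.16 · 1 / (5.099 · 1.005) ≈ 0.031223
Gain = 20 log₁₀(0.031223) ≈ -30.11 dB
∠L = (0°) − (78.69° + 5.71°) = -84.40°

At ω = 50 rad/s:
pole (1 + j50·0.2) = 1 + j10 → |·| ≈ 10.05, ∠ ≈ 84.29°
pole (1 + j50·0.004) = 1 + j0.2 → |·| ≈ 1.0198, ∠ ≈ 11.31°
|L| = 0.16 · 1 / (10.05 · 1.0198) ≈ 0.015611
Gain = 20 log₁₀(0.015611) ≈ -36.13 dB
∠L = (0°) − (84.29° + 11.31°) = -95.60°

ω = 25: -30.1 dB, -84.4°; ω = 50: -36.1 dB, -95.6°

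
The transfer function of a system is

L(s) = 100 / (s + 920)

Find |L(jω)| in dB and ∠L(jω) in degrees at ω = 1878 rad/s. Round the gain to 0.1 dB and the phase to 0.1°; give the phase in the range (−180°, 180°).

At s = jω = j1878:
pole (s+920): 920 + j1878 → |·| = √(920²+1878²) = √4373284 ≈ 2091.2, ∠ = arctan(1878/920) ≈ 63.90°
|L| = 100 / 2091.2 ≈ 0.047819
Gain = 20 log₁₀(0.047819) ≈ -26.41 dB
∠L = 0.00° − 63.90° = -63.90°

-26.4 dB, -63.9°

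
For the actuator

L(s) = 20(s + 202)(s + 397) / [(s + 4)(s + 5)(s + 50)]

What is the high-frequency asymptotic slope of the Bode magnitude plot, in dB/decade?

-20 dB/decade

Each pole contributes −20 dB/decade at high frequency; each zero contributes +20 dB/decade.
Net: 2 zero(s) − 3 pole(s) → -20 dB/decade.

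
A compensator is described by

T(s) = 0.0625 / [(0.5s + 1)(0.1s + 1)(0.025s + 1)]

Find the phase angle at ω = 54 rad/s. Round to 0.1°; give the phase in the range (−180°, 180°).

At ω = 54 rad/s:
pole (1 + j54·0.5) = 1 + j27 → |·| ≈ 27.019, ∠ ≈ 87.88°
pole (1 + j54·0.1) = 1 + j5.4 → |·| ≈ 5.4918, ∠ ≈ 79.51°
pole (1 + j54·0.025) = 1 + j1.35 → |·| ≈ 1.68, ∠ ≈ 53.47°
∠T = (0°) − (87.88° + 79.51° + 53.47°) = -220.86° ≡ 139.14° (principal value)

139.1°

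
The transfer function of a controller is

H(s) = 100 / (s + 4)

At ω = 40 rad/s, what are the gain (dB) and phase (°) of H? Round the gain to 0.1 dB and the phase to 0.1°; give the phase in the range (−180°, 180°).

7.9 dB, -84.3°

Substitute s = j40:
Numerator: 100 = 100 + j0
Denominator: (j40) + 4 = 4 + j40
|N| = √(100² + 0²) ≈ 100, ∠N ≈ 0.00°
|D| = √(4² + 40²) ≈ 40.2, ∠D ≈ 84.29°
|H| = 100 / 40.2 ≈ 2.4876
Gain = 20 log₁₀(2.4876) ≈ 7.92 dB
∠H = 0.00° − 84.29° = -84.29°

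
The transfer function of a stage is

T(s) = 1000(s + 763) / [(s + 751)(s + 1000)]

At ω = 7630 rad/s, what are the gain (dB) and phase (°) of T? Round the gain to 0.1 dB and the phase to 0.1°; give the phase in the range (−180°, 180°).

-17.7 dB, -82.6°

At s = jω = j7630:
zero (s+763): 763 + j7630 → |·| = √(763²+7630²) = √58799069 ≈ 7668.1, ∠ = arctan(7630/763) ≈ 84.29°
pole (s+751): 751 + j7630 → |·| = √(751²+7630²) = √58780901 ≈ 7666.9, ∠ = arctan(7630/751) ≈ 84.38°
pole (s+1000): 1000 + j7630 → |·| = √(1000²+7630²) = √59216900 ≈ 7695.3, ∠ = arctan(7630/1000) ≈ 82.53°
|T| = 1000 · 7668.1 / 5.8999e+07 ≈ 0.12997
Gain = 20 log₁₀(0.12997) ≈ -17.72 dB
∠T = 84.29° − 166.91° = -82.62°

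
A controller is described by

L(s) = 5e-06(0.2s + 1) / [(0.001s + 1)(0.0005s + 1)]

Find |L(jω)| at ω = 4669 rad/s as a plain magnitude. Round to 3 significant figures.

At ω = 4669 rad/s:
zero (1 + j4669·0.2) = 1 + j933.8 → |·| ≈ 933.8, ∠ ≈ 89.94°
pole (1 + j4669·0.001) = 1 + j4.669 → |·| ≈ 4.7749, ∠ ≈ 77.91°
pole (1 + j4669·0.0005) = 1 + j2.3345 → |·| ≈ 2.5397, ∠ ≈ 66.81°
|L| = 5e-06 · 933.8 / (4.7749 · 2.5397) ≈ 0.00038501

0.000385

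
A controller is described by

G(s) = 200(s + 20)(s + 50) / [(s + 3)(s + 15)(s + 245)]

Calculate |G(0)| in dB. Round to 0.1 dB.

25.2 dB

G(0) = 200·20·50 / (3·15·245) ≈ 18.141
20 log₁₀(18.141) ≈ 25.17 dB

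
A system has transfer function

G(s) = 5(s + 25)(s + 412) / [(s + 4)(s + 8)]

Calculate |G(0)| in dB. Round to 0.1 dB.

G(0) = 5·25·412 / (4·8) ≈ 1609.4
20 log₁₀(1609.4) ≈ 64.13 dB

64.1 dB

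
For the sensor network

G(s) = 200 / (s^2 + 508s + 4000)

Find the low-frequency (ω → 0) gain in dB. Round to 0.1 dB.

G(0) = 200 / 4000 = 0.05
20 log₁₀(0.05) ≈ -26.02 dB

-26.0 dB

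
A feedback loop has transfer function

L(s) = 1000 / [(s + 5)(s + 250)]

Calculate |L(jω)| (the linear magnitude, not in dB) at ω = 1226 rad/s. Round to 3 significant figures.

0.000652

At s = jω = j1226:
pole (s+5): 5 + j1226 → |·| = √(5²+1226²) = √1503101 ≈ 1226, ∠ = arctan(1226/5) ≈ 89.77°
pole (s+250): 250 + j1226 → |·| = √(250²+1226²) = √1565576 ≈ 1251.2, ∠ = arctan(1226/250) ≈ 78.47°
|L| = 1000 / 1.534e+06 ≈ 0.00065189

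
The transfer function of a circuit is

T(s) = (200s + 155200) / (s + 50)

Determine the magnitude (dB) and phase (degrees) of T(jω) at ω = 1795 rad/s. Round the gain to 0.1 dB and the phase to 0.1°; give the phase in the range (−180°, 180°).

Substitute s = j1795:
Numerator: 200(j1795) + 155200 = 155200 + j359000
Denominator: (j1795) + 50 = 50 + j1795
|N| = √(155200² + 359000²) ≈ 3.9111e+05, ∠N ≈ 66.62°
|D| = √(50² + 1795²) ≈ 1795.7, ∠D ≈ 88.40°
|T| = 3.9111e+05 / 1795.7 ≈ 217.8
Gain = 20 log₁₀(217.8) ≈ 46.76 dB
∠T = 66.62° − 88.40° = -21.78°

46.8 dB, -21.8°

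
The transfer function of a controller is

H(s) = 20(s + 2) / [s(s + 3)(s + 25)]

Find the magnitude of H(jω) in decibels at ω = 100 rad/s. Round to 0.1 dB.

-54.2 dB

At s = jω = j100:
zero (s+2): 2 + j100 → |·| = √(2²+100²) = √10004 ≈ 100.02, ∠ = arctan(100/2) ≈ 88.85°
pole (s+3): 3 + j100 → |·| = √(3²+100²) = √10009 ≈ 100.04, ∠ = arctan(100/3) ≈ 88.28°
pole (s+25): 25 + j100 → |·| = √(25²+100²) = √10625 ≈ 103.08, ∠ = arctan(100/25) ≈ 75.96°
pole at origin: |s| = 100, ∠ = 90.00° (in denominator)
|H| = 20 · 100.02 / 1.0312e+06 ≈ 0.0019399
Gain = 20 log₁₀(0.0019399) ≈ -54.24 dB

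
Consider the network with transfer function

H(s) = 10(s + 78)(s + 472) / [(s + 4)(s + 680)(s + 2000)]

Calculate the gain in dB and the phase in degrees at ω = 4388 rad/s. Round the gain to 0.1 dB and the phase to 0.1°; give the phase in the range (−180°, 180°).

At s = jω = j4388:
zero (s+78): 78 + j4388 → |·| = √(78²+4388²) = √19260628 ≈ 4388.7, ∠ = arctan(4388/78) ≈ 88.98°
zero (s+472): 472 + j4388 → |·| = √(472²+4388²) = √19477328 ≈ 4413.3, ∠ = arctan(4388/472) ≈ 83.86°
pole (s+4): 4 + j4388 → |·| = √(4²+4388²) = √19254560 ≈ 4388, ∠ = arctan(4388/4) ≈ 89.95°
pole (s+680): 680 + j4388 → |·| = √(680²+4388²) = √19716944 ≈ 4440.4, ∠ = arctan(4388/680) ≈ 81.19°
pole (s+2000): 2000 + j4388 → |·| = √(2000²+4388²) = √23254544 ≈ 4822.3, ∠ = arctan(4388/2000) ≈ 65.50°
|H| = 10 · 1.9369e+07 / 9.396e+10 ≈ 0.0020614
Gain = 20 log₁₀(0.0020614) ≈ -53.72 dB
∠H = 172.84° − 236.64° = -63.80°

-53.7 dB, -63.8°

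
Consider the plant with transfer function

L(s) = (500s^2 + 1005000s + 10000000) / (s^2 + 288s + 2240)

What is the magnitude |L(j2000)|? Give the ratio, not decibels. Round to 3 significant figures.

700

Substitute s = j2000:
Numerator: 500(j2000)^2 + 1005000(j2000) + 10000000 = -1990000000 + j2010000000
Denominator: (j2000)^2 + 288(j2000) + 2240 = -3997760 + j576000
|N| = √(1990000000² + 2010000000²) ≈ 2.8285e+09, ∠N ≈ 134.71°
|D| = √(3997760² + 576000²) ≈ 4.039e+06, ∠D ≈ 171.80°
|L| = 2.8285e+09 / 4.039e+06 ≈ 700.3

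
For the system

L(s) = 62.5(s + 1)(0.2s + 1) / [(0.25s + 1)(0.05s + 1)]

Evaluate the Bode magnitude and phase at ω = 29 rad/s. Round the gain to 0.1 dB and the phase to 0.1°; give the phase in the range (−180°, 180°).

58.4 dB, 30.7°

At ω = 29 rad/s:
zero (1 + j29·1) = 1 + j29 → |·| ≈ 29.017, ∠ ≈ 88.03°
zero (1 + j29·0.2) = 1 + j5.8 → |·| ≈ 5.8856, ∠ ≈ 80.22°
pole (1 + j29·0.25) = 1 + j7.25 → |·| ≈ 7.3186, ∠ ≈ 82.15°
pole (1 + j29·0.05) = 1 + j1.45 → |·| ≈ 1.7614, ∠ ≈ 55.41°
|L| = 62.5 · 29.017 · 5.8856 / (7.3186 · 1.7614) ≈ 828.01
Gain = 20 log₁₀(828.01) ≈ 58.36 dB
∠L = (88.03° + 80.22°) − (82.15° + 55.41°) = 30.69°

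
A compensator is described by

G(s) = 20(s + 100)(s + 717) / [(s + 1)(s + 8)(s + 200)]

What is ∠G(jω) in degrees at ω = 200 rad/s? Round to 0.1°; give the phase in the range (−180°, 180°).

-143.4°

At s = jω = j200:
zero (s+100): 100 + j200 → |·| = √(100²+200²) = √50000 ≈ 223.61, ∠ = arctan(200/100) ≈ 63.43°
zero (s+717): 717 + j200 → |·| = √(717²+200²) = √554089 ≈ 744.37, ∠ = arctan(200/717) ≈ 15.59°
pole (s+1): 1 + j200 → |·| = √(1²+200²) = √40001 ≈ 200, ∠ = arctan(200/1) ≈ 89.71°
pole (s+8): 8 + j200 → |·| = √(8²+200²) = √40064 ≈ 200.16, ∠ = arctan(200/8) ≈ 87.71°
pole (s+200): 200 + j200 → |·| = √(200²+200²) = √80000 ≈ 282.84, ∠ = arctan(200/200) ≈ 45.00°
∠G = 79.02° − 222.42° = -143.40°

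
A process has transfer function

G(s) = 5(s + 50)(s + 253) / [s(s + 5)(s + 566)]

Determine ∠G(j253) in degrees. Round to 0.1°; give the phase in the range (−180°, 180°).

At s = jω = j253:
zero (s+50): 50 + j253 → |·| = √(50²+253²) = √66509 ≈ 257.89, ∠ = arctan(253/50) ≈ 78.82°
zero (s+253): 253 + j253 → |·| = √(253²+253²) = √128018 ≈ 357.8, ∠ = arctan(253/253) ≈ 45.00°
pole (s+5): 5 + j253 → |·| = √(5²+253²) = √64034 ≈ 253.05, ∠ = arctan(253/5) ≈ 88.87°
pole (s+566): 566 + j253 → |·| = √(566²+253²) = √384365 ≈ 619.97, ∠ = arctan(253/566) ≈ 24.08°
pole at origin: |s| = 253, ∠ = 90.00° (in denominator)
∠G = 123.82° − 202.95° = -79.13°

-79.1°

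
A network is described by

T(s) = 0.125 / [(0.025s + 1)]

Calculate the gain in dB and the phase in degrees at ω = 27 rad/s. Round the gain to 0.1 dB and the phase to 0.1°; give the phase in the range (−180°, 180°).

-19.7 dB, -34.0°

At ω = 27 rad/s:
pole (1 + j27·0.025) = 1 + j0.675 → |·| ≈ 1.2065, ∠ ≈ 34.02°
|T| = 0.125 · 1 / (1.2065) ≈ 0.10361
Gain = 20 log₁₀(0.10361) ≈ -19.69 dB
∠T = (0°) − (34.02°) = -34.02°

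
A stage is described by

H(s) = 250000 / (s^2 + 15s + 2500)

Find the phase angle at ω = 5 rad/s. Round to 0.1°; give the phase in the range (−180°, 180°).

-1.7°

At s = jω = j5:
quadratic: (j5)² + 15·j5 + 2500 = 2475 + j75 → |·| ≈ 2476.1, ∠ ≈ 1.74°
∠H = 0.00° − 1.74° = -1.74°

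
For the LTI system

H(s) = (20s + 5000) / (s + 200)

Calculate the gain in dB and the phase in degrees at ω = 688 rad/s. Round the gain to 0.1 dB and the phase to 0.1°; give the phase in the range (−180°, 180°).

Substitute s = j688:
Numerator: 20(j688) + 5000 = 5000 + j13760
Denominator: (j688) + 200 = 200 + j688
|N| = √(5000² + 13760²) ≈ 14640, ∠N ≈ 70.03°
|D| = √(200² + 688²) ≈ 716.48, ∠D ≈ 73.79°
|H| = 14640 / 716.48 ≈ 20.433
Gain = 20 log₁₀(20.433) ≈ 26.21 dB
∠H = 70.03° − 73.79° = -3.76°

26.2 dB, -3.8°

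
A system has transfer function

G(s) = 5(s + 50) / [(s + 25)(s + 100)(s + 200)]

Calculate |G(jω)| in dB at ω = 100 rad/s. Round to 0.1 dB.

At s = jω = j100:
zero (s+50): 50 + j100 → |·| = √(50²+100²) = √12500 ≈ 111.8, ∠ = arctan(100/50) ≈ 63.43°
pole (s+25): 25 + j100 → |·| = √(25²+100²) = √10625 ≈ 103.08, ∠ = arctan(100/25) ≈ 75.96°
pole (s+100): 100 + j100 → |·| = √(100²+100²) = √20000 ≈ 141.42, ∠ = arctan(100/100) ≈ 45.00°
pole (s+200): 200 + j100 → |·| = √(200²+100²) = √50000 ≈ 223.61, ∠ = arctan(100/200) ≈ 26.57°
|G| = 5 · 111.8 / 3.2597e+06 ≈ 0.00017149
Gain = 20 log₁₀(0.00017149) ≈ -75.32 dB

-75.3 dB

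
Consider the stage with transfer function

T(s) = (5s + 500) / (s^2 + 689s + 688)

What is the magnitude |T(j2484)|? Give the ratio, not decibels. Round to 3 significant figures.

Substitute s = j2484:
Numerator: 5(j2484) + 500 = 500 + j12420
Denominator: (j2484)^2 + 689(j2484) + 688 = -6169568 + j1711476
|N| = √(500² + 12420²) ≈ 12430, ∠N ≈ 87.69°
|D| = √(6169568² + 1711476²) ≈ 6.4026e+06, ∠D ≈ 164.50°
|T| = 12430 / 6.4026e+06 ≈ 0.0019414

0.00194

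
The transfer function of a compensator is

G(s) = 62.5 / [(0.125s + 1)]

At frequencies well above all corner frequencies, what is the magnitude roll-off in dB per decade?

Each pole contributes −20 dB/decade at high frequency; each zero contributes +20 dB/decade.
Net: 0 zero(s) − 1 pole(s) → -20 dB/decade.

-20 dB/decade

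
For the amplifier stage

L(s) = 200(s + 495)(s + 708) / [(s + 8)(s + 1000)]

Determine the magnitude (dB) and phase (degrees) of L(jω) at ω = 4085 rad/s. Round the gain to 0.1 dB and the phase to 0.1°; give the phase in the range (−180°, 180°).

At s = jω = j4085:
zero (s+495): 495 + j4085 → |·| = √(495²+4085²) = √16932250 ≈ 4114.9, ∠ = arctan(4085/495) ≈ 83.09°
zero (s+708): 708 + j4085 → |·| = √(708²+4085²) = √17188489 ≈ 4145.9, ∠ = arctan(4085/708) ≈ 80.17°
pole (s+8): 8 + j4085 → |·| = √(8²+4085²) = √16687289 ≈ 4085, ∠ = arctan(4085/8) ≈ 89.89°
pole (s+1000): 1000 + j4085 → |·| = √(1000²+4085²) = √17687225 ≈ 4205.6, ∠ = arctan(4085/1000) ≈ 76.24°
|L| = 200 · 1.706e+07 / 1.718e+07 ≈ 198.6
Gain = 20 log₁₀(198.6) ≈ 45.96 dB
∠L = 163.26° − 166.13° = -2.87°

46.0 dB, -2.9°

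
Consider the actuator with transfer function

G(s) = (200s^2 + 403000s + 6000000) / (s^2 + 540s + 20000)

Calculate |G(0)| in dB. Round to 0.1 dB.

49.5 dB

G(0) = 6000000 / 20000 = 300
20 log₁₀(300) ≈ 49.54 dB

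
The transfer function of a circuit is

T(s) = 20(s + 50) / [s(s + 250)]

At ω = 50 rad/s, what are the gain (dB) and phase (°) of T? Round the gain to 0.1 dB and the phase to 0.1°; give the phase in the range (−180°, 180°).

At s = jω = j50:
zero (s+50): 50 + j50 → |·| = √(50²+50²) = √5000 ≈ 70.711, ∠ = arctan(50/50) ≈ 45.00°
pole (s+250): 250 + j50 → |·| = √(250²+50²) = √65000 ≈ 254.95, ∠ = arctan(50/250) ≈ 11.31°
pole at origin: |s| = 50, ∠ = 90.00° (in denominator)
|T| = 20 · 70.711 / 12748 ≈ 0.11094
Gain = 20 log₁₀(0.11094) ≈ -19.10 dB
∠T = 45.00° − 101.31° = -56.31°

-19.1 dB, -56.3°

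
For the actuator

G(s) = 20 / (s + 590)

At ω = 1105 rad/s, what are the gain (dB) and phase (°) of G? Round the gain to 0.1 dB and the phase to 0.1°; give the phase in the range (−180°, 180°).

At s = jω = j1105:
pole (s+590): 590 + j1105 → |·| = √(590²+1105²) = √1569125 ≈ 1252.6, ∠ = arctan(1105/590) ≈ 61.90°
|G| = 20 / 1252.6 ≈ 0.015967
Gain = 20 log₁₀(0.015967) ≈ -35.94 dB
∠G = 0.00° − 61.90° = -61.90°

-35.9 dB, -61.9°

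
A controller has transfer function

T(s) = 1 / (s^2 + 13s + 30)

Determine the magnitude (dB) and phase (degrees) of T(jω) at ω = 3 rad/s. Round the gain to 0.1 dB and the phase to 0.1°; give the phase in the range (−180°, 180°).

Substitute s = j3:
Numerator: 1 = 1 + j0
Denominator: (j3)^2 + 13(j3) + 30 = 21 + j39
|N| = √(1² + 0²) ≈ 1, ∠N ≈ 0.00°
|D| = √(21² + 39²) ≈ 44.294, ∠D ≈ 61.70°
|T| = 1 / 44.294 ≈ 0.022576
Gain = 20 log₁₀(0.022576) ≈ -32.93 dB
∠T = 0.00° − 61.70° = -61.70°

-32.9 dB, -61.7°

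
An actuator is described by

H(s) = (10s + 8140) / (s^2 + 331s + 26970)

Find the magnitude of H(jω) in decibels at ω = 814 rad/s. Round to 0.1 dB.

-35.6 dB

Substitute s = j814:
Numerator: 10(j814) + 8140 = 8140 + j8140
Denominator: (j814)^2 + 331(j814) + 26970 = -635626 + j269434
|N| = √(8140² + 8140²) ≈ 11512, ∠N ≈ 45.00°
|D| = √(635626² + 269434²) ≈ 6.9037e+05, ∠D ≈ 157.03°
|H| = 11512 / 6.9037e+05 ≈ 0.016675
Gain = 20 log₁₀(0.016675) ≈ -35.56 dB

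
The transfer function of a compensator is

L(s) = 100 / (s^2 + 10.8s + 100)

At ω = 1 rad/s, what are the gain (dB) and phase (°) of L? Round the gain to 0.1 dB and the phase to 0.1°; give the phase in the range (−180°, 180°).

0.0 dB, -6.2°

At s = jω = j1:
quadratic: (j1)² + 10.8·j1 + 100 = 99 + j10.8 → |·| ≈ 99.587, ∠ ≈ 6.23°
|L| = 100 / 99.587 ≈ 1.0041
Gain = 20 log₁₀(1.0041) ≈ 0.04 dB
∠L = 0.00° − 6.23° = -6.23°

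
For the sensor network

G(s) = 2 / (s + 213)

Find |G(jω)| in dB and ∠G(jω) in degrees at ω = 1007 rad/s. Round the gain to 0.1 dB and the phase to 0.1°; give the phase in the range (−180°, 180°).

At s = jω = j1007:
pole (s+213): 213 + j1007 → |·| = √(213²+1007²) = √1059418 ≈ 1029.3, ∠ = arctan(1007/213) ≈ 78.06°
|G| = 2 / 1029.3 ≈ 0.0019431
Gain = 20 log₁₀(0.0019431) ≈ -54.23 dB
∠G = 0.00° − 78.06° = -78.06°

-54.2 dB, -78.1°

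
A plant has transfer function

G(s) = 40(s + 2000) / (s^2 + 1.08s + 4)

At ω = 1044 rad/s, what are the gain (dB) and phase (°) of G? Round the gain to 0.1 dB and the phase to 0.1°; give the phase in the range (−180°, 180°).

-21.6 dB, -152.4°

At s = jω = j1044:
zero (s+2000): 2000 + j1044 → |·| = √(2000²+1044²) = √5089936 ≈ 2256.1, ∠ = arctan(1044/2000) ≈ 27.56°
quadratic: (j1044)² + 1.08·j1044 + 4 = -1089932 + j1127.52 → |·| ≈ 1.0899e+06, ∠ ≈ 179.94°
|G| = 40 · 2256.1 / 1.0899e+06 ≈ 0.0828
Gain = 20 log₁₀(0.0828) ≈ -21.64 dB
∠G = 27.56° − 179.94° = -152.38°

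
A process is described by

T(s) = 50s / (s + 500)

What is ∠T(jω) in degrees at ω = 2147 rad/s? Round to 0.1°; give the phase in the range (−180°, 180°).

At s = jω = j2147:
zero at origin: s = j2147 → |·| = 2147, ∠ = 90.00°
pole (s+500): 500 + j2147 → |·| = √(500²+2147²) = √4859609 ≈ 2204.5, ∠ = arctan(2147/500) ≈ 76.89°
∠T = 90.00° − 76.89° = 13.11°

13.1°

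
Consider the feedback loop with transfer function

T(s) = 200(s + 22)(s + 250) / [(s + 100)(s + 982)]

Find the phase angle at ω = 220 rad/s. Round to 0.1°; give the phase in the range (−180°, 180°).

At s = jω = j220:
zero (s+22): 22 + j220 → |·| = √(22²+220²) = √48884 ≈ 221.1, ∠ = arctan(220/22) ≈ 84.29°
zero (s+250): 250 + j220 → |·| = √(250²+220²) = √110900 ≈ 333.02, ∠ = arctan(220/250) ≈ 41.35°
pole (s+100): 100 + j220 → |·| = √(100²+220²) = √58400 ≈ 241.66, ∠ = arctan(220/100) ≈ 65.56°
pole (s+982): 982 + j220 → |·| = √(982²+220²) = √1012724 ≈ 1006.3, ∠ = arctan(220/982) ≈ 12.63°
∠T = 125.64° − 78.19° = 47.45°

47.5°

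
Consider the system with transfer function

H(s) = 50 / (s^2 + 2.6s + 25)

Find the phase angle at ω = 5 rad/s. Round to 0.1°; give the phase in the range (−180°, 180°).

At s = jω = j5:
quadratic: (j5)² + 2.6·j5 + 25 = 0 + j13 → |·| ≈ 13, ∠ ≈ 90.00°
∠H = 0.00° − 90.00° = -90.00°

-90.0°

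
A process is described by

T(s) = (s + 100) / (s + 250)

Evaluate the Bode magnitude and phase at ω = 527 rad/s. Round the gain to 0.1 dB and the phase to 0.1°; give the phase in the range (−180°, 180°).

At s = jω = j527:
zero (s+100): 100 + j527 → |·| = √(100²+527²) = √287729 ≈ 536.4, ∠ = arctan(527/100) ≈ 79.26°
pole (s+250): 250 + j527 → |·| = √(250²+527²) = √340229 ≈ 583.29, ∠ = arctan(527/250) ≈ 64.62°
|T| = 1 · 536.4 / 583.29 ≈ 0.91961
Gain = 20 log₁₀(0.91961) ≈ -0.73 dB
∠T = 79.26° − 64.62° = 14.64°

-0.7 dB, 14.6°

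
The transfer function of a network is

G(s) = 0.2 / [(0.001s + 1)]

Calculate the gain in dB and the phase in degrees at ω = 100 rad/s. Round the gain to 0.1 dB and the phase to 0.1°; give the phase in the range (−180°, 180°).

At ω = 100 rad/s:
pole (1 + j100·0.001) = 1 + j0.1 → |·| ≈ 1.005, ∠ ≈ 5.71°
|G| = 0.2 · 1 / (1.005) ≈ 0.199
Gain = 20 log₁₀(0.199) ≈ -14.02 dB
∠G = (0°) − (5.71°) = -5.71°

-14.0 dB, -5.7°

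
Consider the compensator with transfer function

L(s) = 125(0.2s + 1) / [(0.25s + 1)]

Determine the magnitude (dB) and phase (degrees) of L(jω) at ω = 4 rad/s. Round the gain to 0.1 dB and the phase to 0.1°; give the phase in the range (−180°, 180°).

At ω = 4 rad/s:
zero (1 + j4·0.2) = 1 + j0.8 → |·| ≈ 1.2806, ∠ ≈ 38.66°
pole (1 + j4·0.25) = 1 + j1 → |·| ≈ 1.4142, ∠ ≈ 45.00°
|L| = 125 · 1.2806 / (1.4142) ≈ 113.19
Gain = 20 log₁₀(113.19) ≈ 41.08 dB
∠L = (38.66°) − (45.00°) = -6.34°

41.1 dB, -6.3°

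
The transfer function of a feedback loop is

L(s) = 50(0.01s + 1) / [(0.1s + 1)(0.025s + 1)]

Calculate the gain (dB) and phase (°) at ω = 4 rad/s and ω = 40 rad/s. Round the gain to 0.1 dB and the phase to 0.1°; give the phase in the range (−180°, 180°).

ω = 4: 33.3 dB, -25.2°; ω = 40: 19.3 dB, -99.2°

At ω = 4 rad/s:
zero (1 + j4·0.01) = 1 + j0.04 → |·| ≈ 1.0008, ∠ ≈ 2.29°
pole (1 + j4·0.1) = 1 + j0.4 → |·| ≈ 1.077, ∠ ≈ 21.80°
pole (1 + j4·0.025) = 1 + j0.1 → |·| ≈ 1.005, ∠ ≈ 5.71°
|L| = 50 · 1.0008 / (1.077 · 1.005) ≈ 46.231
Gain = 20 log₁₀(46.231) ≈ 33.30 dB
∠L = (2.29°) − (21.80° + 5.71°) = -25.22°

At ω = 40 rad/s:
zero (1 + j40·0.01) = 1 + j0.4 → |·| ≈ 1.077, ∠ ≈ 21.80°
pole (1 + j40·0.1) = 1 + j4 → |·| ≈ 4.1231, ∠ ≈ 75.96°
pole (1 + j40·0.025) = 1 + j1 → |·| ≈ 1.4142, ∠ ≈ 45.00°
|L| = 50 · 1.077 / (4.1231 · 1.4142) ≈ 9.2353
Gain = 20 log₁₀(9.2353) ≈ 19.31 dB
∠L = (21.80°) − (75.96° + 45.00°) = -99.16°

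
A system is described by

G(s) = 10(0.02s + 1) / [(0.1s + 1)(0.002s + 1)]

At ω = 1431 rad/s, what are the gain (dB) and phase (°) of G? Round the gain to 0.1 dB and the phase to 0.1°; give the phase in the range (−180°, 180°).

-3.6 dB, -72.3°

At ω = 1431 rad/s:
zero (1 + j1431·0.02) = 1 + j28.62 → |·| ≈ 28.637, ∠ ≈ 88.00°
pole (1 + j1431·0.1) = 1 + j143.1 → |·| ≈ 143.1, ∠ ≈ 89.60°
pole (1 + j1431·0.002) = 1 + j2.862 → |·| ≈ 3.0317, ∠ ≈ 70.74°
|G| = 10 · 28.637 / (143.1 · 3.0317) ≈ 0.66009
Gain = 20 log₁₀(0.66009) ≈ -3.61 dB
∠G = (88.00°) − (89.60° + 70.74°) = -72.34°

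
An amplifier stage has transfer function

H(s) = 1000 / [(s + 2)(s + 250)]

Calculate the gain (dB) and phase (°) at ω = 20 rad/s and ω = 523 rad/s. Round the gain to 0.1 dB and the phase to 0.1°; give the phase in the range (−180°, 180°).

At s = jω = j20:
pole (s+2): 2 + j20 → |·| = √(2²+20²) = √404 ≈ 20.1, ∠ = arctan(20/2) ≈ 84.29°
pole (s+250): 250 + j20 → |·| = √(250²+20²) = √62900 ≈ 250.8, ∠ = arctan(20/250) ≈ 4.57°
|H| = 1000 / 5041.1 ≈ 0.19837
Gain = 20 log₁₀(0.19837) ≈ -14.05 dB
∠H = 0.00° − 88.86° = -88.86°

At s = jω = j523:
pole (s+2): 2 + j523 → |·| = √(2²+523²) = √273533 ≈ 523, ∠ = arctan(523/2) ≈ 89.78°
pole (s+250): 250 + j523 → |·| = √(250²+523²) = √336029 ≈ 579.68, ∠ = arctan(523/250) ≈ 64.45°
|H| = 1000 / 3.0317e+05 ≈ 0.0032985
Gain = 20 log₁₀(0.0032985) ≈ -49.63 dB
∠H = 0.00° − 154.23° = -154.23°

ω = 20: -14.1 dB, -88.9°; ω = 523: -49.6 dB, -154.2°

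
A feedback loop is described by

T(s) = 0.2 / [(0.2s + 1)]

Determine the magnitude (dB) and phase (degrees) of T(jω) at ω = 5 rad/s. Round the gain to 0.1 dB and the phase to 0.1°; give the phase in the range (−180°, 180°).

-17.0 dB, -45.0°

At ω = 5 rad/s:
pole (1 + j5·0.2) = 1 + j1 → |·| ≈ 1.4142, ∠ ≈ 45.00°
|T| = 0.2 · 1 / (1.4142) ≈ 0.14142
Gain = 20 log₁₀(0.14142) ≈ -16.99 dB
∠T = (0°) − (45.00°) = -45.00°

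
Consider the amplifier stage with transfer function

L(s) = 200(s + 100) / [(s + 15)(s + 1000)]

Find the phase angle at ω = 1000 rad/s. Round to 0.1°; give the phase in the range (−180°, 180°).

-49.9°

At s = jω = j1000:
zero (s+100): 100 + j1000 → |·| = √(100²+1000²) = √1010000 ≈ 1005, ∠ = arctan(1000/100) ≈ 84.29°
pole (s+15): 15 + j1000 → |·| = √(15²+1000²) = √1000225 ≈ 1000.1, ∠ = arctan(1000/15) ≈ 89.14°
pole (s+1000): 1000 + j1000 → |·| = √(1000²+1000²) = √2000000 ≈ 1414.2, ∠ = arctan(1000/1000) ≈ 45.00°
∠L = 84.29° − 134.14° = -49.85°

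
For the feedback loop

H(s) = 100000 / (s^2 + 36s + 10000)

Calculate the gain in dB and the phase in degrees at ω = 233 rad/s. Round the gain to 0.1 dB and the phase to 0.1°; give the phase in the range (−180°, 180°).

At s = jω = j233:
quadratic: (j233)² + 36·j233 + 10000 = -44289 + j8388 → |·| ≈ 45076, ∠ ≈ 169.28°
|H| = 100000 / 45076 ≈ 2.2185
Gain = 20 log₁₀(2.2185) ≈ 6.92 dB
∠H = 0.00° − 169.28° = -169.28°

6.9 dB, -169.3°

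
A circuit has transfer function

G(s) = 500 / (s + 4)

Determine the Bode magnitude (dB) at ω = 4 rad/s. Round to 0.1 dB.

38.9 dB

Substitute s = j4:
Numerator: 500 = 500 + j0
Denominator: (j4) + 4 = 4 + j4
|N| = √(500² + 0²) ≈ 500, ∠N ≈ 0.00°
|D| = √(4² + 4²) ≈ 5.6569, ∠D ≈ 45.00°
|G| = 500 / 5.6569 ≈ 88.388
Gain = 20 log₁₀(88.388) ≈ 38.93 dB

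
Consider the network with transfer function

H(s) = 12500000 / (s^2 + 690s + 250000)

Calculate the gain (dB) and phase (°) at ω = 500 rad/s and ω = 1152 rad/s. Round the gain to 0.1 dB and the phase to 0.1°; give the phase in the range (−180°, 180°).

At s = jω = j500:
quadratic: (j500)² + 690·j500 + 250000 = 0 + j345000 → |·| ≈ 3.45e+05, ∠ ≈ 90.00°
|H| = 12500000 / 3.45e+05 ≈ 36.232
Gain = 20 log₁₀(36.232) ≈ 31.18 dB
∠H = 0.00° − 90.00° = -90.00°

At s = jω = j1152:
quadratic: (j1152)² + 690·j1152 + 250000 = -1077104 + j794880 → |·| ≈ 1.3387e+06, ∠ ≈ 143.57°
|H| = 12500000 / 1.3387e+06 ≈ 9.3374
Gain = 20 log₁₀(9.3374) ≈ 19.40 dB
∠H = 0.00° − 143.57° = -143.57°

ω = 500: 31.2 dB, -90.0°; ω = 1152: 19.4 dB, -143.6°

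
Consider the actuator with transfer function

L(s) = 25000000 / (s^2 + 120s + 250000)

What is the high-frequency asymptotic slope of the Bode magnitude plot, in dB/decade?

-40 dB/decade

Each pole contributes −20 dB/decade at high frequency; each zero contributes +20 dB/decade.
Net: 0 zero(s) − 2 pole(s) → -40 dB/decade.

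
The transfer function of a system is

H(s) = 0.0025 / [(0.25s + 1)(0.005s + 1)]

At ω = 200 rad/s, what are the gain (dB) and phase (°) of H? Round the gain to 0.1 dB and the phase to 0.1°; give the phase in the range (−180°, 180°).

-89.0 dB, -133.9°

At ω = 200 rad/s:
pole (1 + j200·0.25) = 1 + j50 → |·| ≈ 50.01, ∠ ≈ 88.85°
pole (1 + j200·0.005) = 1 + j1 → |·| ≈ 1.4142, ∠ ≈ 45.00°
|H| = 0.0025 · 1 / (50.01 · 1.4142) ≈ 3.5349e-05
Gain = 20 log₁₀(3.5349e-05) ≈ -89.03 dB
∠H = (0°) − (88.85° + 45.00°) = -133.85°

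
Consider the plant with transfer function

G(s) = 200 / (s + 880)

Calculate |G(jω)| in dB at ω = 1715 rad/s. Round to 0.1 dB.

Substitute s = j1715:
Numerator: 200 = 200 + j0
Denominator: (j1715) + 880 = 880 + j1715
|N| = √(200² + 0²) ≈ 200, ∠N ≈ 0.00°
|D| = √(880² + 1715²) ≈ 1927.6, ∠D ≈ 62.84°
|G| = 200 / 1927.6 ≈ 0.10376
Gain = 20 log₁₀(0.10376) ≈ -19.68 dB

-19.7 dB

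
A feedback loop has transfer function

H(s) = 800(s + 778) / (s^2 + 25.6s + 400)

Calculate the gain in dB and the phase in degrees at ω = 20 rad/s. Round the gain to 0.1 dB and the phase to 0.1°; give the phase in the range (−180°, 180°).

At s = jω = j20:
zero (s+778): 778 + j20 → |·| = √(778²+20²) = √605684 ≈ 778.26, ∠ = arctan(20/778) ≈ 1.47°
quadratic: (j20)² + 25.6·j20 + 400 = 0 + j512 → |·| ≈ 512, ∠ ≈ 90.00°
|H| = 800 · 778.26 / 512 ≈ 1216
Gain = 20 log₁₀(1216) ≈ 61.70 dB
∠H = 1.47° − 90.00° = -88.53°

61.7 dB, -88.5°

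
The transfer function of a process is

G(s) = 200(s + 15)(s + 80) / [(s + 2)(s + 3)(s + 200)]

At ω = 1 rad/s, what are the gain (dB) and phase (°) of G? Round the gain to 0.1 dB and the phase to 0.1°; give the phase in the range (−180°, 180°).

At s = jω = j1:
zero (s+15): 15 + j1 → |·| = √(15²+1²) = √226 ≈ 15.033, ∠ = arctan(1/15) ≈ 3.81°
zero (s+80): 80 + j1 → |·| = √(80²+1²) = √6401 ≈ 80.006, ∠ = arctan(1/80) ≈ 0.72°
pole (s+2): 2 + j1 → |·| = √(2²+1²) = √5 ≈ 2.2361, ∠ = arctan(1/2) ≈ 26.57°
pole (s+3): 3 + j1 → |·| = √(3²+1²) = √10 ≈ 3.1623, ∠ = arctan(1/3) ≈ 18.43°
pole (s+200): 200 + j1 → |·| = √(200²+1²) = √40001 ≈ 200, ∠ = arctan(1/200) ≈ 0.29°
|G| = 200 · 1202.7 / 1414.2 ≈ 170.09
Gain = 20 log₁₀(170.09) ≈ 44.61 dB
∠G = 4.53° − 45.29° = -40.76°

44.6 dB, -40.8°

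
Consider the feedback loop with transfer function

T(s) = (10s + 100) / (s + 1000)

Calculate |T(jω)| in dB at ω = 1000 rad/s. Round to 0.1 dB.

17.0 dB

Substitute s = j1000:
Numerator: 10(j1000) + 100 = 100 + j10000
Denominator: (j1000) + 1000 = 1000 + j1000
|N| = √(100² + 10000²) ≈ 10000, ∠N ≈ 89.43°
|D| = √(1000² + 1000²) ≈ 1414.2, ∠D ≈ 45.00°
|T| = 10000 / 1414.2 ≈ 7.0711
Gain = 20 log₁₀(7.0711) ≈ 16.99 dB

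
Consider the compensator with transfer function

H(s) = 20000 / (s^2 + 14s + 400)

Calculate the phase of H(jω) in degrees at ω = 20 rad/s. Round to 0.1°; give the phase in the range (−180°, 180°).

At s = jω = j20:
quadratic: (j20)² + 14·j20 + 400 = 0 + j280 → |·| ≈ 280, ∠ ≈ 90.00°
∠H = 0.00° − 90.00° = -90.00°

-90.0°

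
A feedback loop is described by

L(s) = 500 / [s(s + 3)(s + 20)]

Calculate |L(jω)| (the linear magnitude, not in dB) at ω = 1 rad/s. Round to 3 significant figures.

7.90

At s = jω = j1:
pole (s+3): 3 + j1 → |·| = √(3²+1²) = √10 ≈ 3.1623, ∠ = arctan(1/3) ≈ 18.43°
pole (s+20): 20 + j1 → |·| = √(20²+1²) = √401 ≈ 20.025, ∠ = arctan(1/20) ≈ 2.86°
pole at origin: |s| = 1, ∠ = 90.00° (in denominator)
|L| = 500 / 63.325 ≈ 7.8958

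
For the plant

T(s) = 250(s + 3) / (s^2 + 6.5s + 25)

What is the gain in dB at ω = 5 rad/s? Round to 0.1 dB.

At s = jω = j5:
zero (s+3): 3 + j5 → |·| = √(3²+5²) = √34 ≈ 5.831, ∠ = arctan(5/3) ≈ 59.04°
quadratic: (j5)² + 6.5·j5 + 25 = 0 + j32.5 → |·| ≈ 32.5, ∠ ≈ 90.00°
|T| = 250 · 5.831 / 32.5 ≈ 44.854
Gain = 20 log₁₀(44.854) ≈ 33.04 dB

33.0 dB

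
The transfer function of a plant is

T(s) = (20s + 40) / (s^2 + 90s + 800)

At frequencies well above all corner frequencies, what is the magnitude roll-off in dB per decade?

Each pole contributes −20 dB/decade at high frequency; each zero contributes +20 dB/decade.
Net: 1 zero(s) − 2 pole(s) → -20 dB/decade.

-20 dB/decade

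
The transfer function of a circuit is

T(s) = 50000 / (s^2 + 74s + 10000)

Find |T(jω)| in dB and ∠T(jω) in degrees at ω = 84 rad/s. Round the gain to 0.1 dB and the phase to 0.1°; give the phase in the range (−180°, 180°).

At s = jω = j84:
quadratic: (j84)² + 74·j84 + 10000 = 2944 + j6216 → |·| ≈ 6877.9, ∠ ≈ 64.66°
|T| = 50000 / 6877.9 ≈ 7.2697
Gain = 20 log₁₀(7.2697) ≈ 17.23 dB
∠T = 0.00° − 64.66° = -64.66°

17.2 dB, -64.7°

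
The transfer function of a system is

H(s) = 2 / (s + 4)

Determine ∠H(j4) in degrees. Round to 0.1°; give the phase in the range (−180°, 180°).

-45.0°

At s = jω = j4:
pole (s+4): 4 + j4 → |·| = √(4²+4²) = √32 ≈ 5.6569, ∠ = arctan(4/4) ≈ 45.00°
∠H = 0.00° − 45.00° = -45.00°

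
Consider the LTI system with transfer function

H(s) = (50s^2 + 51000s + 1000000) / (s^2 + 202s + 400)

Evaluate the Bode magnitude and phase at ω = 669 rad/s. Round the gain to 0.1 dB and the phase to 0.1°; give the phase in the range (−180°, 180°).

38.7 dB, -41.1°

Substitute s = j669:
Numerator: 50(j669)^2 + 51000(j669) + 1000000 = -21378050 + j34119000
Denominator: (j669)^2 + 202(j669) + 400 = -447161 + j135138
|N| = √(21378050² + 34119000²) ≈ 4.0263e+07, ∠N ≈ 122.07°
|D| = √(447161² + 135138²) ≈ 4.6714e+05, ∠D ≈ 163.18°
|H| = 4.0263e+07 / 4.6714e+05 ≈ 86.19
Gain = 20 log₁₀(86.19) ≈ 38.71 dB
∠H = 122.07° − 163.18° = -41.11°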